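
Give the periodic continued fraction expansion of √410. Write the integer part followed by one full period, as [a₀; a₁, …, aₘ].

[20; 4, 40]

a₀ = ⌊√410⌋ = 20.
With m₀=0, d₀=1 and mₖ₊₁ = dₖaₖ − mₖ, dₖ₊₁ = (n − mₖ₊₁²)/dₖ, aₖ₊₁ = ⌊(a₀+mₖ₊₁)/dₖ₊₁⌋:
  k=1: m=20, d=10, a=4
  k=2: m=20, d=1, a=40
d=1 and a=2a₀=40 at k=2, so the next step gives (m, d) = (20, 10) again — its k=1 value — and the period has length 2.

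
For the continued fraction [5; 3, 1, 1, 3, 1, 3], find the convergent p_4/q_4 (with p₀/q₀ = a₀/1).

132/25

Using pₖ = aₖpₖ₋₁ + pₖ₋₂, qₖ = aₖqₖ₋₁ + qₖ₋₂ (with p₋₁=1, p₋₂=0, q₋₁=0, q₋₂=1):
  k=0: a=5, p=5, q=1
  k=1: a=3, p=16, q=3
  k=2: a=1, p=21, q=4
  k=3: a=1, p=37, q=7
  k=4: a=3, p=132, q=25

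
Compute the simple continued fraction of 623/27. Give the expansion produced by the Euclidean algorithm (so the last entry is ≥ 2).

623 = 23*27 + 2
27 = 13*2 + 1
2 = 2*1 + 0  (stop)
So 623/27 = [23; 13, 2].

[23; 13, 2]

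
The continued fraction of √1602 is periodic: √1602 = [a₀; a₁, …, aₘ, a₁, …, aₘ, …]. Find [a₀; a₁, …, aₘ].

[40; 40, 80]

a₀ = ⌊√1602⌋ = 40.
With m₀=0, d₀=1 and mₖ₊₁ = dₖaₖ − mₖ, dₖ₊₁ = (n − mₖ₊₁²)/dₖ, aₖ₊₁ = ⌊(a₀+mₖ₊₁)/dₖ₊₁⌋:
  k=1: m=40, d=2, a=40
  k=2: m=40, d=1, a=80
d=1 and a=2a₀=80 at k=2, so the next step gives (m, d) = (40, 2) again — its k=1 value — and the period has length 2.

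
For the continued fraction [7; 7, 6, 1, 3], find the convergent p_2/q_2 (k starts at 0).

307/43

Using pₖ = aₖpₖ₋₁ + pₖ₋₂, qₖ = aₖqₖ₋₁ + qₖ₋₂ (with p₋₁=1, p₋₂=0, q₋₁=0, q₋₂=1):
  k=0: a=7, p=7, q=1
  k=1: a=7, p=50, q=7
  k=2: a=6, p=307, q=43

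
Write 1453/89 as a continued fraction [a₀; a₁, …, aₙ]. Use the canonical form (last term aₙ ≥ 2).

[16; 3, 14, 2]

1453 = 16×89 + 29
89 = 3×29 + 2
29 = 14×2 + 1
2 = 2×1 + 0  (stop)
So 1453/89 = [16; 3, 14, 2].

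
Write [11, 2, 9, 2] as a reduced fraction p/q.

Using pₖ = aₖpₖ₋₁ + pₖ₋₂ and qₖ = aₖqₖ₋₁ + qₖ₋₂:
  k=0: a=11, p=11, q=1
  k=1: a=2, p=23, q=2
  k=2: a=9, p=218, q=19
  k=3: a=2, p=459, q=40

459/40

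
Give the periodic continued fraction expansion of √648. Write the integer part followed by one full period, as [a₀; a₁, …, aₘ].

a₀ = ⌊√648⌋ = 25.
With m₀=0, d₀=1 and mₖ₊₁ = dₖaₖ − mₖ, dₖ₊₁ = (n − mₖ₊₁²)/dₖ, aₖ₊₁ = ⌊(a₀+mₖ₊₁)/dₖ₊₁⌋:
  k=1: m=25, d=23, a=2
  k=2: m=21, d=9, a=5
  k=3: m=24, d=8, a=6
  k=4: m=24, d=9, a=5
  k=5: m=21, d=23, a=2
  k=6: m=25, d=1, a=50
d=1 and a=2a₀=50 at k=6, so the next step gives (m, d) = (25, 23) again — its k=1 value — and the period has length 6.

[25; 2, 5, 6, 5, 2, 50]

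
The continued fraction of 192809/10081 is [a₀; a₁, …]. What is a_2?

1

192809 = 19·10081 + 1270   →  a_0 = 19
10081 = 7·1270 + 1191   →  a_1 = 7
1270 = 1·1191 + 79   →  a_2 = 1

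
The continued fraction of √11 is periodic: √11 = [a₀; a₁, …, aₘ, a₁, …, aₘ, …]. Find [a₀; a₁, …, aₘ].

a₀ = ⌊√11⌋ = 3.

[3; 3, 6]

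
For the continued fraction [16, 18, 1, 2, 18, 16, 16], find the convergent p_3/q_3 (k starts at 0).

899/56

Using pₖ = aₖpₖ₋₁ + pₖ₋₂, qₖ = aₖqₖ₋₁ + qₖ₋₂ (with p₋₁=1, p₋₂=0, q₋₁=0, q₋₂=1):
  k=0: a=16, p=16, q=1
  k=1: a=18, p=289, q=18
  k=2: a=1, p=305, q=19
  k=3: a=2, p=899, q=56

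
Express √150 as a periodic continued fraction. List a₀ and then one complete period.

a₀ = ⌊√150⌋ = 12.
With m₀=0, d₀=1 and mₖ₊₁ = dₖaₖ − mₖ, dₖ₊₁ = (n − mₖ₊₁²)/dₖ, aₖ₊₁ = ⌊(a₀+mₖ₊₁)/dₖ₊₁⌋:
  k=1: m=12, d=6, a=4
  k=2: m=12, d=1, a=24
d=1 and a=2a₀=24 at k=2, so the next step gives (m, d) = (12, 6) again — its k=1 value — and the period has length 2.

[12; 4, 24]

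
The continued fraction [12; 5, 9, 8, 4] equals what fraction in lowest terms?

18757/1538

Fold from the inside: start with 4/1.
  8 + 1/4 = 33/4
  9 + 4/33 = 301/33
  5 + 33/301 = 1538/301
  12 + 301/1538 = 18757/1538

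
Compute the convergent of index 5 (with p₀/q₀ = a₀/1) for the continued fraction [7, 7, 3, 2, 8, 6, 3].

18778/2631

Using pₖ = aₖpₖ₋₁ + pₖ₋₂, qₖ = aₖqₖ₋₁ + qₖ₋₂ (with p₋₁=1, p₋₂=0, q₋₁=0, q₋₂=1):
  k=0: a=7, p=7, q=1
  k=1: a=7, p=50, q=7
  k=2: a=3, p=157, q=22
  k=3: a=2, p=364, q=51
  k=4: a=8, p=3069, q=430
  k=5: a=6, p=18778, q=2631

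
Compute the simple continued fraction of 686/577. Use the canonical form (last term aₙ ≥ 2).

686 = 1*577 + 109
577 = 5*109 + 32
109 = 3*32 + 13
32 = 2*13 + 6
13 = 2*6 + 1
6 = 6*1 + 0  (stop)
So 686/577 = [1; 5, 3, 2, 2, 6].

[1; 5, 3, 2, 2, 6]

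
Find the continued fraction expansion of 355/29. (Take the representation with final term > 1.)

355 = 12*29 + 7
29 = 4*7 + 1
7 = 7*1 + 0  (stop)
So 355/29 = [12; 4, 7].

[12; 4, 7]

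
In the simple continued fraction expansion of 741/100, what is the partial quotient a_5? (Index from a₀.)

1

741 = 7·100 + 41   →  a_0 = 7
100 = 2·41 + 18   →  a_1 = 2
41 = 2·18 + 5   →  a_2 = 2
18 = 3·5 + 3   →  a_3 = 3
5 = 1·3 + 2   →  a_4 = 1
3 = 1·2 + 1   →  a_5 = 1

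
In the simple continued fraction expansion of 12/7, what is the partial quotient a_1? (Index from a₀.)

1

12 = 1·7 + 5   →  a_0 = 1
7 = 1·5 + 2   →  a_1 = 1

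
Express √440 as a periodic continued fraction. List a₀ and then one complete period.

[20; 1, 40]

a₀ = ⌊√440⌋ = 20.
With m₀=0, d₀=1 and mₖ₊₁ = dₖaₖ − mₖ, dₖ₊₁ = (n − mₖ₊₁²)/dₖ, aₖ₊₁ = ⌊(a₀+mₖ₊₁)/dₖ₊₁⌋:
  k=1: m=20, d=40, a=1
  k=2: m=20, d=1, a=40
d=1 and a=2a₀=40 at k=2, so the next step gives (m, d) = (20, 40) again — its k=1 value — and the period has length 2.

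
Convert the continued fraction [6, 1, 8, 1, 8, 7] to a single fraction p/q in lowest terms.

4367/633

Fold from the inside: start with 7/1.
  8 + 1/7 = 57/7
  1 + 7/57 = 64/57
  8 + 57/64 = 569/64
  1 + 64/569 = 633/569
  6 + 569/633 = 4367/633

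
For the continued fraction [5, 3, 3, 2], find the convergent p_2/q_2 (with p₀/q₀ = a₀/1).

53/10

Using pₖ = aₖpₖ₋₁ + pₖ₋₂, qₖ = aₖqₖ₋₁ + qₖ₋₂ (with p₋₁=1, p₋₂=0, q₋₁=0, q₋₂=1):
  k=0: a=5, p=5, q=1
  k=1: a=3, p=16, q=3
  k=2: a=3, p=53, q=10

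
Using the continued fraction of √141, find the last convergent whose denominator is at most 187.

2173/183

√141 = [11; 1, 6, 1, 22, …] (period length 4).
Convergents:
  p_0/q_0 = 11/1
  p_1/q_1 = 12/1
  p_2/q_2 = 83/7
  p_3/q_3 = 95/8
  p_4/q_4 = 2173/183
  p_5/q_5 = 2268/191
q_4 = 183 ≤ 187 < 191 = q_5, so the answer is 2173/183.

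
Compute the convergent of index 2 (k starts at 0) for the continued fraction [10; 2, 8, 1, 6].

178/17

Using pₖ = aₖpₖ₋₁ + pₖ₋₂, qₖ = aₖqₖ₋₁ + qₖ₋₂ (with p₋₁=1, p₋₂=0, q₋₁=0, q₋₂=1):
  k=0: a=10, p=10, q=1
  k=1: a=2, p=21, q=2
  k=2: a=8, p=178, q=17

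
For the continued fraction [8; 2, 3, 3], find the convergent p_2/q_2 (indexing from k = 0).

59/7

Using pₖ = aₖpₖ₋₁ + pₖ₋₂, qₖ = aₖqₖ₋₁ + qₖ₋₂ (with p₋₁=1, p₋₂=0, q₋₁=0, q₋₂=1):
  k=0: a=8, p=8, q=1
  k=1: a=2, p=17, q=2
  k=2: a=3, p=59, q=7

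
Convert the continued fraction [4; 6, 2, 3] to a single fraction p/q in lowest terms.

Using pₖ = aₖpₖ₋₁ + pₖ₋₂ and qₖ = aₖqₖ₋₁ + qₖ₋₂:
  k=0: a=4, p=4, q=1
  k=1: a=6, p=25, q=6
  k=2: a=2, p=54, q=13
  k=3: a=3, p=187, q=45

187/45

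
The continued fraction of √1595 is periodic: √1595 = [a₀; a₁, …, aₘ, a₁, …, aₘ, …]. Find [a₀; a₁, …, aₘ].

a₀ = ⌊√1595⌋ = 39.
With m₀=0, d₀=1 and mₖ₊₁ = dₖaₖ − mₖ, dₖ₊₁ = (n − mₖ₊₁²)/dₖ, aₖ₊₁ = ⌊(a₀+mₖ₊₁)/dₖ₊₁⌋:
  k=1: m=39, d=74, a=1
  k=2: m=35, d=5, a=14
  k=3: m=35, d=74, a=1
  k=4: m=39, d=1, a=78
d=1 and a=2a₀=78 at k=4, so the next step gives (m, d) = (39, 74) again — its k=1 value — and the period has length 4.

[39; 1, 14, 1, 78]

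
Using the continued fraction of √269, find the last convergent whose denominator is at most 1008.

13449/820

√269 = [16; 2, 2, 32, …] (period length 3).
Convergents:
  p_0/q_0 = 16/1
  p_1/q_1 = 33/2
  p_2/q_2 = 82/5
  p_3/q_3 = 2657/162
  p_4/q_4 = 5396/329
  p_5/q_5 = 13449/820
  p_6/q_6 = 435764/26569
q_5 = 820 ≤ 1008 < 26569 = q_6, so the answer is 13449/820.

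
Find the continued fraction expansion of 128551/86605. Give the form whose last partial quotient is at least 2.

[1; 2, 15, 2, 5, 1, 13, 15]

128551 = 1·86605 + 41946
86605 = 2·41946 + 2713
41946 = 15·2713 + 1251
2713 = 2·1251 + 211
1251 = 5·211 + 196
211 = 1·196 + 15
196 = 13·15 + 1
15 = 15·1 + 0  (stop)
So 128551/86605 = [1; 2, 15, 2, 5, 1, 13, 15].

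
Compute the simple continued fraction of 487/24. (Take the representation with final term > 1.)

[20; 3, 2, 3]

487 = 20×24 + 7
24 = 3×7 + 3
7 = 2×3 + 1
3 = 3×1 + 0  (stop)
So 487/24 = [20; 3, 2, 3].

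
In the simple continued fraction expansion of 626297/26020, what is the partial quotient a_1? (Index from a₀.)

626297 = 24·26020 + 1817   →  a_0 = 24
26020 = 14·1817 + 582   →  a_1 = 14

14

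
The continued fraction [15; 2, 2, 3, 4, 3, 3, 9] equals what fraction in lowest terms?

Using pₖ = aₖpₖ₋₁ + pₖ₋₂ and qₖ = aₖqₖ₋₁ + qₖ₋₂:
  k=0: a=15, p=15, q=1
  k=1: a=2, p=31, q=2
  k=2: a=2, p=77, q=5
  k=3: a=3, p=262, q=17
  k=4: a=4, p=1125, q=73
  k=5: a=3, p=3637, q=236
  k=6: a=3, p=12036, q=781
  k=7: a=9, p=111961, q=7265

111961/7265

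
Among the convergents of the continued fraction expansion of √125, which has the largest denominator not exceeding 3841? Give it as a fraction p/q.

15127/1353

√125 = [11; 5, 1, 1, 5, 22, …] (period length 5).
Convergents:
  p_0/q_0 = 11/1
  p_1/q_1 = 56/5
  p_2/q_2 = 67/6
  p_3/q_3 = 123/11
  p_4/q_4 = 682/61
  p_5/q_5 = 15127/1353
  p_6/q_6 = 76317/6826
q_5 = 1353 ≤ 3841 < 6826 = q_6, so the answer is 15127/1353.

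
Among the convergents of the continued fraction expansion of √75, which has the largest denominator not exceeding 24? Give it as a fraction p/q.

√75 = [8; 1, 1, 1, 16, …] (period length 4).
Convergents:
  p_0/q_0 = 8/1
  p_1/q_1 = 9/1
  p_2/q_2 = 17/2
  p_3/q_3 = 26/3
  p_4/q_4 = 433/50
q_3 = 3 ≤ 24 < 50 = q_4, so the answer is 26/3.

26/3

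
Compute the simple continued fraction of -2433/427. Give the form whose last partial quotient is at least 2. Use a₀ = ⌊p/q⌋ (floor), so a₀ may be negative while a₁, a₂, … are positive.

-2433 = -6*427 + 129
427 = 3*129 + 40
129 = 3*40 + 9
40 = 4*9 + 4
9 = 2*4 + 1
4 = 4*1 + 0  (stop)
So -2433/427 = [-6; 3, 3, 4, 2, 4].

[-6; 3, 3, 4, 2, 4]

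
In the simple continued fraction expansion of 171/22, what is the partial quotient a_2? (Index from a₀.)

3

171 = 7·22 + 17   →  a_0 = 7
22 = 1·17 + 5   →  a_1 = 1
17 = 3·5 + 2   →  a_2 = 3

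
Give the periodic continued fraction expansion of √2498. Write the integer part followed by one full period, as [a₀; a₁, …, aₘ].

a₀ = ⌊√2498⌋ = 49.
With m₀=0, d₀=1 and mₖ₊₁ = dₖaₖ − mₖ, dₖ₊₁ = (n − mₖ₊₁²)/dₖ, aₖ₊₁ = ⌊(a₀+mₖ₊₁)/dₖ₊₁⌋:
  k=1: m=49, d=97, a=1
  k=2: m=48, d=2, a=48
  k=3: m=48, d=97, a=1
  k=4: m=49, d=1, a=98
d=1 and a=2a₀=98 at k=4, so the next step gives (m, d) = (49, 97) again — its k=1 value — and the period has length 4.

[49; 1, 48, 1, 98]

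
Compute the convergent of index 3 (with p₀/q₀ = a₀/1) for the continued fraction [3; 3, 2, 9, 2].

217/66

Using pₖ = aₖpₖ₋₁ + pₖ₋₂, qₖ = aₖqₖ₋₁ + qₖ₋₂ (with p₋₁=1, p₋₂=0, q₋₁=0, q₋₂=1):
  k=0: a=3, p=3, q=1
  k=1: a=3, p=10, q=3
  k=2: a=2, p=23, q=7
  k=3: a=9, p=217, q=66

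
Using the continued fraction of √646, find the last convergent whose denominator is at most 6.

127/5

√646 = [25; 2, 2, 2, 50, …] (period length 4).
Convergents:
  p_0/q_0 = 25/1
  p_1/q_1 = 51/2
  p_2/q_2 = 127/5
  p_3/q_3 = 305/12
q_2 = 5 ≤ 6 < 12 = q_3, so the answer is 127/5.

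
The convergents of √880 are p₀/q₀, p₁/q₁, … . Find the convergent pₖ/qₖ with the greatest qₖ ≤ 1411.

√880 = [29; 1, 1, 1, 58, …] (period length 4).
Convergents:
  p_0/q_0 = 29/1
  p_1/q_1 = 30/1
  p_2/q_2 = 59/2
  p_3/q_3 = 89/3
  p_4/q_4 = 5221/176
  p_5/q_5 = 5310/179
  p_6/q_6 = 10531/355
  p_7/q_7 = 15841/534
  p_8/q_8 = 929309/31327
q_7 = 534 ≤ 1411 < 31327 = q_8, so the answer is 15841/534.

15841/534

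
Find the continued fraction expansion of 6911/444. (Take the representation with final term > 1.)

[15; 1, 1, 3, 3, 19]

6911 = 15*444 + 251
444 = 1*251 + 193
251 = 1*193 + 58
193 = 3*58 + 19
58 = 3*19 + 1
19 = 19*1 + 0  (stop)
So 6911/444 = [15; 1, 1, 3, 3, 19].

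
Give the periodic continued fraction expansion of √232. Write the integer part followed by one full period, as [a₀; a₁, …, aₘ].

[15; 4, 3, 7, 3, 4, 30]

a₀ = ⌊√232⌋ = 15.
With m₀=0, d₀=1 and mₖ₊₁ = dₖaₖ − mₖ, dₖ₊₁ = (n − mₖ₊₁²)/dₖ, aₖ₊₁ = ⌊(a₀+mₖ₊₁)/dₖ₊₁⌋:
  k=1: m=15, d=7, a=4
  k=2: m=13, d=9, a=3
  k=3: m=14, d=4, a=7
  k=4: m=14, d=9, a=3
  k=5: m=13, d=7, a=4
  k=6: m=15, d=1, a=30
d=1 and a=2a₀=30 at k=6, so the next step gives (m, d) = (15, 7) again — its k=1 value — and the period has length 6.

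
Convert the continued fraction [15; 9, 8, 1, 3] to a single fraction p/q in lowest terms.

Using pₖ = aₖpₖ₋₁ + pₖ₋₂ and qₖ = aₖqₖ₋₁ + qₖ₋₂:
  k=0: a=15, p=15, q=1
  k=1: a=9, p=136, q=9
  k=2: a=8, p=1103, q=73
  k=3: a=1, p=1239, q=82
  k=4: a=3, p=4820, q=319

4820/319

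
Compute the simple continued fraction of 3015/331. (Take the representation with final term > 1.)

3015 = 9·331 + 36
331 = 9·36 + 7
36 = 5·7 + 1
7 = 7·1 + 0  (stop)
So 3015/331 = [9; 9, 5, 7].

[9; 9, 5, 7]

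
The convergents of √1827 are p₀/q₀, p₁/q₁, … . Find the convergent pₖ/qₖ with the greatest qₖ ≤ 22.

√1827 = [42; 1, 2, 1, 8, 1, 2, 1, 84, …] (period length 8).
Convergents:
  p_0/q_0 = 42/1
  p_1/q_1 = 43/1
  p_2/q_2 = 128/3
  p_3/q_3 = 171/4
  p_4/q_4 = 1496/35
q_3 = 4 ≤ 22 < 35 = q_4, so the answer is 171/4.

171/4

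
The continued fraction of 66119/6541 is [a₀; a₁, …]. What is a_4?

66119 = 10·6541 + 709   →  a_0 = 10
6541 = 9·709 + 160   →  a_1 = 9
709 = 4·160 + 69   →  a_2 = 4
160 = 2·69 + 22   →  a_3 = 2
69 = 3·22 + 3   →  a_4 = 3

3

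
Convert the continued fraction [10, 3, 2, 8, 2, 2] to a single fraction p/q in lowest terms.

3179/309

Using pₖ = aₖpₖ₋₁ + pₖ₋₂ and qₖ = aₖqₖ₋₁ + qₖ₋₂:
  k=0: a=10, p=10, q=1
  k=1: a=3, p=31, q=3
  k=2: a=2, p=72, q=7
  k=3: a=8, p=607, q=59
  k=4: a=2, p=1286, q=125
  k=5: a=2, p=3179, q=309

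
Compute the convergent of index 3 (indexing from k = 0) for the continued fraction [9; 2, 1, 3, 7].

103/11

Using pₖ = aₖpₖ₋₁ + pₖ₋₂, qₖ = aₖqₖ₋₁ + qₖ₋₂ (with p₋₁=1, p₋₂=0, q₋₁=0, q₋₂=1):
  k=0: a=9, p=9, q=1
  k=1: a=2, p=19, q=2
  k=2: a=1, p=28, q=3
  k=3: a=3, p=103, q=11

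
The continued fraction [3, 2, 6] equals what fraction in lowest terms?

45/13

Fold from the inside: start with 6/1.
  2 + 1/6 = 13/6
  3 + 6/13 = 45/13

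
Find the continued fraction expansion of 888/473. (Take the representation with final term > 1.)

888 = 1×473 + 415
473 = 1×415 + 58
415 = 7×58 + 9
58 = 6×9 + 4
9 = 2×4 + 1
4 = 4×1 + 0  (stop)
So 888/473 = [1; 1, 7, 6, 2, 4].

[1; 1, 7, 6, 2, 4]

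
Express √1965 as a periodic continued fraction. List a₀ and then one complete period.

[44; 3, 21, 1, 4, 1, 21, 3, 88]

a₀ = ⌊√1965⌋ = 44.
With m₀=0, d₀=1 and mₖ₊₁ = dₖaₖ − mₖ, dₖ₊₁ = (n − mₖ₊₁²)/dₖ, aₖ₊₁ = ⌊(a₀+mₖ₊₁)/dₖ₊₁⌋:
  k=1: m=44, d=29, a=3
  k=2: m=43, d=4, a=21
  k=3: m=41, d=71, a=1
  k=4: m=30, d=15, a=4
  k=5: m=30, d=71, a=1
  k=6: m=41, d=4, a=21
  k=7: m=43, d=29, a=3
  k=8: m=44, d=1, a=88
d=1 and a=2a₀=88 at k=8, so the next step gives (m, d) = (44, 29) again — its k=1 value — and the period has length 8.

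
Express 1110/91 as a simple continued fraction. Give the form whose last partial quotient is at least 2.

1110 = 12×91 + 18
91 = 5×18 + 1
18 = 18×1 + 0  (stop)
So 1110/91 = [12; 5, 18].

[12; 5, 18]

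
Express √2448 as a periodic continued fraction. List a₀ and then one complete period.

a₀ = ⌊√2448⌋ = 49.
With m₀=0, d₀=1 and mₖ₊₁ = dₖaₖ − mₖ, dₖ₊₁ = (n − mₖ₊₁²)/dₖ, aₖ₊₁ = ⌊(a₀+mₖ₊₁)/dₖ₊₁⌋:
  k=1: m=49, d=47, a=2
  k=2: m=45, d=9, a=10
  k=3: m=45, d=47, a=2
  k=4: m=49, d=1, a=98
d=1 and a=2a₀=98 at k=4, so the next step gives (m, d) = (49, 47) again — its k=1 value — and the period has length 4.

[49; 2, 10, 2, 98]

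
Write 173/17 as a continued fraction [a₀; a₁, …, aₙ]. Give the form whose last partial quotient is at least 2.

[10; 5, 1, 2]

173 = 10*17 + 3
17 = 5*3 + 2
3 = 1*2 + 1
2 = 2*1 + 0  (stop)
So 173/17 = [10; 5, 1, 2].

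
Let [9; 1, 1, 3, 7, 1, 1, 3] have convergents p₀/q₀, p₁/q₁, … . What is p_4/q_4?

488/51

Using pₖ = aₖpₖ₋₁ + pₖ₋₂, qₖ = aₖqₖ₋₁ + qₖ₋₂ (with p₋₁=1, p₋₂=0, q₋₁=0, q₋₂=1):
  k=0: a=9, p=9, q=1
  k=1: a=1, p=10, q=1
  k=2: a=1, p=19, q=2
  k=3: a=3, p=67, q=7
  k=4: a=7, p=488, q=51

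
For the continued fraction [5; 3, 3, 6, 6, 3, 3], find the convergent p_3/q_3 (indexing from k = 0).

Using pₖ = aₖpₖ₋₁ + pₖ₋₂, qₖ = aₖqₖ₋₁ + qₖ₋₂ (with p₋₁=1, p₋₂=0, q₋₁=0, q₋₂=1):
  k=0: a=5, p=5, q=1
  k=1: a=3, p=16, q=3
  k=2: a=3, p=53, q=10
  k=3: a=6, p=334, q=63

334/63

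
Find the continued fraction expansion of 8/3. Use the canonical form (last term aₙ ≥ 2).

8 = 2×3 + 2
3 = 1×2 + 1
2 = 2×1 + 0  (stop)
So 8/3 = [2; 1, 2].

[2; 1, 2]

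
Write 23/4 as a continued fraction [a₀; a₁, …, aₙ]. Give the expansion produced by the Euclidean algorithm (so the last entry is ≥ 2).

[5; 1, 3]

23 = 5×4 + 3
4 = 1×3 + 1
3 = 3×1 + 0  (stop)
So 23/4 = [5; 1, 3].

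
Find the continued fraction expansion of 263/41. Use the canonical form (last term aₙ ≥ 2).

263 = 6*41 + 17
41 = 2*17 + 7
17 = 2*7 + 3
7 = 2*3 + 1
3 = 3*1 + 0  (stop)
So 263/41 = [6; 2, 2, 2, 3].

[6; 2, 2, 2, 3]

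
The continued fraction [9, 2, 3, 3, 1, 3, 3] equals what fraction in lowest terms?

3481/369

Fold from the inside: start with 3/1.
  3 + 1/3 = 10/3
  1 + 3/10 = 13/10
  3 + 10/13 = 49/13
  3 + 13/49 = 160/49
  2 + 49/160 = 369/160
  9 + 160/369 = 3481/369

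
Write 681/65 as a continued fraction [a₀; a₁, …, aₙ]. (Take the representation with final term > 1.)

[10; 2, 10, 3]

681 = 10*65 + 31
65 = 2*31 + 3
31 = 10*3 + 1
3 = 3*1 + 0  (stop)
So 681/65 = [10; 2, 10, 3].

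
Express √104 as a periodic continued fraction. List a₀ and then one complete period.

a₀ = ⌊√104⌋ = 10.
With m₀=0, d₀=1 and mₖ₊₁ = dₖaₖ − mₖ, dₖ₊₁ = (n − mₖ₊₁²)/dₖ, aₖ₊₁ = ⌊(a₀+mₖ₊₁)/dₖ₊₁⌋:
  k=1: m=10, d=4, a=5
  k=2: m=10, d=1, a=20
d=1 and a=2a₀=20 at k=2, so the next step gives (m, d) = (10, 4) again — its k=1 value — and the period has length 2.

[10; 5, 20]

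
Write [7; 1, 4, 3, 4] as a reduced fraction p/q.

539/69

Using pₖ = aₖpₖ₋₁ + pₖ₋₂ and qₖ = aₖqₖ₋₁ + qₖ₋₂:
  k=0: a=7, p=7, q=1
  k=1: a=1, p=8, q=1
  k=2: a=4, p=39, q=5
  k=3: a=3, p=125, q=16
  k=4: a=4, p=539, q=69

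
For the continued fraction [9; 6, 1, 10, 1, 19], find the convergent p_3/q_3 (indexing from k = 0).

695/76

Using pₖ = aₖpₖ₋₁ + pₖ₋₂, qₖ = aₖqₖ₋₁ + qₖ₋₂ (with p₋₁=1, p₋₂=0, q₋₁=0, q₋₂=1):
  k=0: a=9, p=9, q=1
  k=1: a=6, p=55, q=6
  k=2: a=1, p=64, q=7
  k=3: a=10, p=695, q=76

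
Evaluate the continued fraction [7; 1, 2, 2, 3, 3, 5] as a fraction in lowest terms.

Using pₖ = aₖpₖ₋₁ + pₖ₋₂ and qₖ = aₖqₖ₋₁ + qₖ₋₂:
  k=0: a=7, p=7, q=1
  k=1: a=1, p=8, q=1
  k=2: a=2, p=23, q=3
  k=3: a=2, p=54, q=7
  k=4: a=3, p=185, q=24
  k=5: a=3, p=609, q=79
  k=6: a=5, p=3230, q=419

3230/419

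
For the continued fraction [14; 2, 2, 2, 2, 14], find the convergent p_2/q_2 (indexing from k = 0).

Using pₖ = aₖpₖ₋₁ + pₖ₋₂, qₖ = aₖqₖ₋₁ + qₖ₋₂ (with p₋₁=1, p₋₂=0, q₋₁=0, q₋₂=1):
  k=0: a=14, p=14, q=1
  k=1: a=2, p=29, q=2
  k=2: a=2, p=72, q=5

72/5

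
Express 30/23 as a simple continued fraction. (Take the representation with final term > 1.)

[1; 3, 3, 2]

30 = 1·23 + 7
23 = 3·7 + 2
7 = 3·2 + 1
2 = 2·1 + 0  (stop)
So 30/23 = [1; 3, 3, 2].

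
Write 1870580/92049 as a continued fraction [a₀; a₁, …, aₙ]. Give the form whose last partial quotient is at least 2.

[20; 3, 9, 9, 19, 1, 17]

1870580 = 20×92049 + 29600
92049 = 3×29600 + 3249
29600 = 9×3249 + 359
3249 = 9×359 + 18
359 = 19×18 + 17
18 = 1×17 + 1
17 = 17×1 + 0  (stop)
So 1870580/92049 = [20; 3, 9, 9, 19, 1, 17].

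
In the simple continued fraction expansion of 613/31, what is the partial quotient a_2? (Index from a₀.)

3

613 = 19·31 + 24   →  a_0 = 19
31 = 1·24 + 7   →  a_1 = 1
24 = 3·7 + 3   →  a_2 = 3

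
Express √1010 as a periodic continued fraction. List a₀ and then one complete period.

[31; 1, 3, 1, 1, 3, 1, 62]

a₀ = ⌊√1010⌋ = 31.
With m₀=0, d₀=1 and mₖ₊₁ = dₖaₖ − mₖ, dₖ₊₁ = (n − mₖ₊₁²)/dₖ, aₖ₊₁ = ⌊(a₀+mₖ₊₁)/dₖ₊₁⌋:
  k=1: m=31, d=49, a=1
  k=2: m=18, d=14, a=3
  k=3: m=24, d=31, a=1
  k=4: m=7, d=31, a=1
  k=5: m=24, d=14, a=3
  k=6: m=18, d=49, a=1
  k=7: m=31, d=1, a=62
d=1 and a=2a₀=62 at k=7, so the next step gives (m, d) = (31, 49) again — its k=1 value — and the period has length 7.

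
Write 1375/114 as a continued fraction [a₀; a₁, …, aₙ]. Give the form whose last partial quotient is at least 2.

1375 = 12*114 + 7
114 = 16*7 + 2
7 = 3*2 + 1
2 = 2*1 + 0  (stop)
So 1375/114 = [12; 16, 3, 2].

[12; 16, 3, 2]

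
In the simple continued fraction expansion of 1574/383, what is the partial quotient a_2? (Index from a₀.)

1574 = 4·383 + 42   →  a_0 = 4
383 = 9·42 + 5   →  a_1 = 9
42 = 8·5 + 2   →  a_2 = 8

8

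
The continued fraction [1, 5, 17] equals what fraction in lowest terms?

Using pₖ = aₖpₖ₋₁ + pₖ₋₂ and qₖ = aₖqₖ₋₁ + qₖ₋₂:
  k=0: a=1, p=1, q=1
  k=1: a=5, p=6, q=5
  k=2: a=17, p=103, q=86

103/86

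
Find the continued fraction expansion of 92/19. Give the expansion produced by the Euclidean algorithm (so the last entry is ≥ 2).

[4; 1, 5, 3]

92 = 4·19 + 16
19 = 1·16 + 3
16 = 5·3 + 1
3 = 3·1 + 0  (stop)
So 92/19 = [4; 1, 5, 3].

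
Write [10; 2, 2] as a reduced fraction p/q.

Fold from the inside: start with 2/1.
  2 + 1/2 = 5/2
  10 + 2/5 = 52/5

52/5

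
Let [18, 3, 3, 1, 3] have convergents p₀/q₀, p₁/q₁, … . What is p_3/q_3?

Using pₖ = aₖpₖ₋₁ + pₖ₋₂, qₖ = aₖqₖ₋₁ + qₖ₋₂ (with p₋₁=1, p₋₂=0, q₋₁=0, q₋₂=1):
  k=0: a=18, p=18, q=1
  k=1: a=3, p=55, q=3
  k=2: a=3, p=183, q=10
  k=3: a=1, p=238, q=13

238/13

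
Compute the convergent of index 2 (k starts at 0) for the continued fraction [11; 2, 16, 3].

Using pₖ = aₖpₖ₋₁ + pₖ₋₂, qₖ = aₖqₖ₋₁ + qₖ₋₂ (with p₋₁=1, p₋₂=0, q₋₁=0, q₋₂=1):
  k=0: a=11, p=11, q=1
  k=1: a=2, p=23, q=2
  k=2: a=16, p=379, q=33

379/33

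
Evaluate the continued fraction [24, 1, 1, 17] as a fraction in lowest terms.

Using pₖ = aₖpₖ₋₁ + pₖ₋₂ and qₖ = aₖqₖ₋₁ + qₖ₋₂:
  k=0: a=24, p=24, q=1
  k=1: a=1, p=25, q=1
  k=2: a=1, p=49, q=2
  k=3: a=17, p=858, q=35

858/35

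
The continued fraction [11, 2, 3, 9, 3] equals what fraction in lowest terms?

2309/202

Using pₖ = aₖpₖ₋₁ + pₖ₋₂ and qₖ = aₖqₖ₋₁ + qₖ₋₂:
  k=0: a=11, p=11, q=1
  k=1: a=2, p=23, q=2
  k=2: a=3, p=80, q=7
  k=3: a=9, p=743, q=65
  k=4: a=3, p=2309, q=202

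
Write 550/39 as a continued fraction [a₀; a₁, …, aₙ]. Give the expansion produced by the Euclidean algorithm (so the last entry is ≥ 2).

550 = 14·39 + 4
39 = 9·4 + 3
4 = 1·3 + 1
3 = 3·1 + 0  (stop)
So 550/39 = [14; 9, 1, 3].

[14; 9, 1, 3]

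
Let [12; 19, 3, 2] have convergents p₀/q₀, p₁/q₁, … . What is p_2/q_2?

Using pₖ = aₖpₖ₋₁ + pₖ₋₂, qₖ = aₖqₖ₋₁ + qₖ₋₂ (with p₋₁=1, p₋₂=0, q₋₁=0, q₋₂=1):
  k=0: a=12, p=12, q=1
  k=1: a=19, p=229, q=19
  k=2: a=3, p=699, q=58

699/58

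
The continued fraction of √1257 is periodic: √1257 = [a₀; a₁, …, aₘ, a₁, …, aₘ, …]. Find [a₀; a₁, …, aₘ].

a₀ = ⌊√1257⌋ = 35.
With m₀=0, d₀=1 and mₖ₊₁ = dₖaₖ − mₖ, dₖ₊₁ = (n − mₖ₊₁²)/dₖ, aₖ₊₁ = ⌊(a₀+mₖ₊₁)/dₖ₊₁⌋:
  k=1: m=35, d=32, a=2
  k=2: m=29, d=13, a=4
  k=3: m=23, d=56, a=1
  k=4: m=33, d=3, a=22
  k=5: m=33, d=56, a=1
  k=6: m=23, d=13, a=4
  k=7: m=29, d=32, a=2
  k=8: m=35, d=1, a=70
d=1 and a=2a₀=70 at k=8, so the next step gives (m, d) = (35, 32) again — its k=1 value — and the period has length 8.

[35; 2, 4, 1, 22, 1, 4, 2, 70]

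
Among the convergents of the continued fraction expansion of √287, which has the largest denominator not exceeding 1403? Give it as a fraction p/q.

√287 = [16; 1, 15, 1, 32, …] (period length 4).
Convergents:
  p_0/q_0 = 16/1
  p_1/q_1 = 17/1
  p_2/q_2 = 271/16
  p_3/q_3 = 288/17
  p_4/q_4 = 9487/560
  p_5/q_5 = 9775/577
  p_6/q_6 = 156112/9215
q_5 = 577 ≤ 1403 < 9215 = q_6, so the answer is 9775/577.

9775/577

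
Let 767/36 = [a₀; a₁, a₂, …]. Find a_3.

1

767 = 21·36 + 11   →  a_0 = 21
36 = 3·11 + 3   →  a_1 = 3
11 = 3·3 + 2   →  a_2 = 3
3 = 1·2 + 1   →  a_3 = 1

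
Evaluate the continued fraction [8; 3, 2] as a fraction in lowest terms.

Fold from the inside: start with 2/1.
  3 + 1/2 = 7/2
  8 + 2/7 = 58/7

58/7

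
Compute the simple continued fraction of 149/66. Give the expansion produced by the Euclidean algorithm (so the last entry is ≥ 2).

149 = 2×66 + 17
66 = 3×17 + 15
17 = 1×15 + 2
15 = 7×2 + 1
2 = 2×1 + 0  (stop)
So 149/66 = [2; 3, 1, 7, 2].

[2; 3, 1, 7, 2]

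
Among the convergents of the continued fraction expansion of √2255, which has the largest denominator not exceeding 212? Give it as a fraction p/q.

√2255 = [47; 2, 18, 2, 94, …] (period length 4).
Convergents:
  p_0/q_0 = 47/1
  p_1/q_1 = 95/2
  p_2/q_2 = 1757/37
  p_3/q_3 = 3609/76
  p_4/q_4 = 341003/7181
q_3 = 76 ≤ 212 < 7181 = q_4, so the answer is 3609/76.

3609/76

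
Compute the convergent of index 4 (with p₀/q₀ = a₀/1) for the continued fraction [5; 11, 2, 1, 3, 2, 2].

Using pₖ = aₖpₖ₋₁ + pₖ₋₂, qₖ = aₖqₖ₋₁ + qₖ₋₂ (with p₋₁=1, p₋₂=0, q₋₁=0, q₋₂=1):
  k=0: a=5, p=5, q=1
  k=1: a=11, p=56, q=11
  k=2: a=2, p=117, q=23
  k=3: a=1, p=173, q=34
  k=4: a=3, p=636, q=125

636/125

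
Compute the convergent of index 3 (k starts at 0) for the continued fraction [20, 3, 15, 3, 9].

2866/141

Using pₖ = aₖpₖ₋₁ + pₖ₋₂, qₖ = aₖqₖ₋₁ + qₖ₋₂ (with p₋₁=1, p₋₂=0, q₋₁=0, q₋₂=1):
  k=0: a=20, p=20, q=1
  k=1: a=3, p=61, q=3
  k=2: a=15, p=935, q=46
  k=3: a=3, p=2866, q=141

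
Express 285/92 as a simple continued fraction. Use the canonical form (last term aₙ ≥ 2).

[3; 10, 4, 2]

285 = 3*92 + 9
92 = 10*9 + 2
9 = 4*2 + 1
2 = 2*1 + 0  (stop)
So 285/92 = [3; 10, 4, 2].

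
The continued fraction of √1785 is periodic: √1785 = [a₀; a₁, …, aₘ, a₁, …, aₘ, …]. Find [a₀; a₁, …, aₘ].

[42; 4, 84]

a₀ = ⌊√1785⌋ = 42.
With m₀=0, d₀=1 and mₖ₊₁ = dₖaₖ − mₖ, dₖ₊₁ = (n − mₖ₊₁²)/dₖ, aₖ₊₁ = ⌊(a₀+mₖ₊₁)/dₖ₊₁⌋:
  k=1: m=42, d=21, a=4
  k=2: m=42, d=1, a=84
d=1 and a=2a₀=84 at k=2, so the next step gives (m, d) = (42, 21) again — its k=1 value — and the period has length 2.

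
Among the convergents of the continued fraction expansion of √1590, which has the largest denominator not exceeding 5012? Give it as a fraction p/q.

√1590 = [39; 1, 6, 1, 78, …] (period length 4).
Convergents:
  p_0/q_0 = 39/1
  p_1/q_1 = 40/1
  p_2/q_2 = 279/7
  p_3/q_3 = 319/8
  p_4/q_4 = 25161/631
  p_5/q_5 = 25480/639
  p_6/q_6 = 178041/4465
  p_7/q_7 = 203521/5104
q_6 = 4465 ≤ 5012 < 5104 = q_7, so the answer is 178041/4465.

178041/4465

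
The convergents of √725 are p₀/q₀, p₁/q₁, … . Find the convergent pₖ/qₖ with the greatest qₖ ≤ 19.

350/13

√725 = [26; 1, 12, 2, 12, 1, 52, …] (period length 6).
Convergents:
  p_0/q_0 = 26/1
  p_1/q_1 = 27/1
  p_2/q_2 = 350/13
  p_3/q_3 = 727/27
q_2 = 13 ≤ 19 < 27 = q_3, so the answer is 350/13.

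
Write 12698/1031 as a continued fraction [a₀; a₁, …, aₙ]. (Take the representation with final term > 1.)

[12; 3, 6, 6, 1, 1, 1, 2]

12698 = 12*1031 + 326
1031 = 3*326 + 53
326 = 6*53 + 8
53 = 6*8 + 5
8 = 1*5 + 3
5 = 1*3 + 2
3 = 1*2 + 1
2 = 2*1 + 0  (stop)
So 12698/1031 = [12; 3, 6, 6, 1, 1, 1, 2].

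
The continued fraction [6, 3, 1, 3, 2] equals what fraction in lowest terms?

Using pₖ = aₖpₖ₋₁ + pₖ₋₂ and qₖ = aₖqₖ₋₁ + qₖ₋₂:
  k=0: a=6, p=6, q=1
  k=1: a=3, p=19, q=3
  k=2: a=1, p=25, q=4
  k=3: a=3, p=94, q=15
  k=4: a=2, p=213, q=34

213/34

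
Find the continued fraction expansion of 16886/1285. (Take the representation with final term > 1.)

16886 = 13·1285 + 181
1285 = 7·181 + 18
181 = 10·18 + 1
18 = 18·1 + 0  (stop)
So 16886/1285 = [13; 7, 10, 18].

[13; 7, 10, 18]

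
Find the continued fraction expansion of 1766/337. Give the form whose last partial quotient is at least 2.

1766 = 5×337 + 81
337 = 4×81 + 13
81 = 6×13 + 3
13 = 4×3 + 1
3 = 3×1 + 0  (stop)
So 1766/337 = [5; 4, 6, 4, 3].

[5; 4, 6, 4, 3]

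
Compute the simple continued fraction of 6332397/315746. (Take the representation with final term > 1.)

6332397 = 20*315746 + 17477
315746 = 18*17477 + 1160
17477 = 15*1160 + 77
1160 = 15*77 + 5
77 = 15*5 + 2
5 = 2*2 + 1
2 = 2*1 + 0  (stop)
So 6332397/315746 = [20; 18, 15, 15, 15, 2, 2].

[20; 18, 15, 15, 15, 2, 2]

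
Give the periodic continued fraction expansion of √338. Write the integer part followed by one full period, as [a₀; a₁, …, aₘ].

a₀ = ⌊√338⌋ = 18.
With m₀=0, d₀=1 and mₖ₊₁ = dₖaₖ − mₖ, dₖ₊₁ = (n − mₖ₊₁²)/dₖ, aₖ₊₁ = ⌊(a₀+mₖ₊₁)/dₖ₊₁⌋:
  k=1: m=18, d=14, a=2
  k=2: m=10, d=17, a=1
  k=3: m=7, d=17, a=1
  k=4: m=10, d=14, a=2
  k=5: m=18, d=1, a=36
d=1 and a=2a₀=36 at k=5, so the next step gives (m, d) = (18, 14) again — its k=1 value — and the period has length 5.

[18; 2, 1, 1, 2, 36]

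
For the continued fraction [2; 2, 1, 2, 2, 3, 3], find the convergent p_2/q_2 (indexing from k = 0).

7/3

Using pₖ = aₖpₖ₋₁ + pₖ₋₂, qₖ = aₖqₖ₋₁ + qₖ₋₂ (with p₋₁=1, p₋₂=0, q₋₁=0, q₋₂=1):
  k=0: a=2, p=2, q=1
  k=1: a=2, p=5, q=2
  k=2: a=1, p=7, q=3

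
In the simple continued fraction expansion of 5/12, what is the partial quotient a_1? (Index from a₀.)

2

5 = 0·12 + 5   →  a_0 = 0
12 = 2·5 + 2   →  a_1 = 2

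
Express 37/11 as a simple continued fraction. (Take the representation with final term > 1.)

37 = 3*11 + 4
11 = 2*4 + 3
4 = 1*3 + 1
3 = 3*1 + 0  (stop)
So 37/11 = [3; 2, 1, 3].

[3; 2, 1, 3]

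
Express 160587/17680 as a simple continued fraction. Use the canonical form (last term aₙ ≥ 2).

160587 = 9·17680 + 1467
17680 = 12·1467 + 76
1467 = 19·76 + 23
76 = 3·23 + 7
23 = 3·7 + 2
7 = 3·2 + 1
2 = 2·1 + 0  (stop)
So 160587/17680 = [9; 12, 19, 3, 3, 3, 2].

[9; 12, 19, 3, 3, 3, 2]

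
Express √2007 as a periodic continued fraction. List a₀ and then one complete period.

[44; 1, 3, 1, 88]

a₀ = ⌊√2007⌋ = 44.
With m₀=0, d₀=1 and mₖ₊₁ = dₖaₖ − mₖ, dₖ₊₁ = (n − mₖ₊₁²)/dₖ, aₖ₊₁ = ⌊(a₀+mₖ₊₁)/dₖ₊₁⌋:
  k=1: m=44, d=71, a=1
  k=2: m=27, d=18, a=3
  k=3: m=27, d=71, a=1
  k=4: m=44, d=1, a=88
d=1 and a=2a₀=88 at k=4, so the next step gives (m, d) = (44, 71) again — its k=1 value — and the period has length 4.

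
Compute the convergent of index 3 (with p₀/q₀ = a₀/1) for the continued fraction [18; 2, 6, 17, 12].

Using pₖ = aₖpₖ₋₁ + pₖ₋₂, qₖ = aₖqₖ₋₁ + qₖ₋₂ (with p₋₁=1, p₋₂=0, q₋₁=0, q₋₂=1):
  k=0: a=18, p=18, q=1
  k=1: a=2, p=37, q=2
  k=2: a=6, p=240, q=13
  k=3: a=17, p=4117, q=223

4117/223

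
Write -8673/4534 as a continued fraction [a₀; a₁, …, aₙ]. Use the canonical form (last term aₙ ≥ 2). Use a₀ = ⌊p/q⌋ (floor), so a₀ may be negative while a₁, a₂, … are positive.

[-2; 11, 2, 11, 8, 2]

-8673 = -2*4534 + 395
4534 = 11*395 + 189
395 = 2*189 + 17
189 = 11*17 + 2
17 = 8*2 + 1
2 = 2*1 + 0  (stop)
So -8673/4534 = [-2; 11, 2, 11, 8, 2].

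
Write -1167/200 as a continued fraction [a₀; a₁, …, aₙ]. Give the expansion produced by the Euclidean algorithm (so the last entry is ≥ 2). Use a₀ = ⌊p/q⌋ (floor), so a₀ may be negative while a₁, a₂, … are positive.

[-6; 6, 16, 2]

-1167 = -6×200 + 33
200 = 6×33 + 2
33 = 16×2 + 1
2 = 2×1 + 0  (stop)
So -1167/200 = [-6; 6, 16, 2].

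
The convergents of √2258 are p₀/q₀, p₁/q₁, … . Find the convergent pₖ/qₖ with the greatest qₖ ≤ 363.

16774/353

√2258 = [47; 1, 1, 13, 13, 1, 1, 94, …] (period length 7).
Convergents:
  p_0/q_0 = 47/1
  p_1/q_1 = 48/1
  p_2/q_2 = 95/2
  p_3/q_3 = 1283/27
  p_4/q_4 = 16774/353
  p_5/q_5 = 18057/380
q_4 = 353 ≤ 363 < 380 = q_5, so the answer is 16774/353.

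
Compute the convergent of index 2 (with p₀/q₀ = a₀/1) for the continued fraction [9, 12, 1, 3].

118/13

Using pₖ = aₖpₖ₋₁ + pₖ₋₂, qₖ = aₖqₖ₋₁ + qₖ₋₂ (with p₋₁=1, p₋₂=0, q₋₁=0, q₋₂=1):
  k=0: a=9, p=9, q=1
  k=1: a=12, p=109, q=12
  k=2: a=1, p=118, q=13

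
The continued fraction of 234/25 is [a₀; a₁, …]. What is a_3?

3

234 = 9·25 + 9   →  a_0 = 9
25 = 2·9 + 7   →  a_1 = 2
9 = 1·7 + 2   →  a_2 = 1
7 = 3·2 + 1   →  a_3 = 3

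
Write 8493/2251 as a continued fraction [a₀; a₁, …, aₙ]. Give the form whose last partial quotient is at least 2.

8493 = 3×2251 + 1740
2251 = 1×1740 + 511
1740 = 3×511 + 207
511 = 2×207 + 97
207 = 2×97 + 13
97 = 7×13 + 6
13 = 2×6 + 1
6 = 6×1 + 0  (stop)
So 8493/2251 = [3; 1, 3, 2, 2, 7, 2, 6].

[3; 1, 3, 2, 2, 7, 2, 6]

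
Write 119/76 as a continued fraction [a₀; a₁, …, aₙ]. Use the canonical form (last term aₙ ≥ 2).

[1; 1, 1, 3, 3, 3]

119 = 1·76 + 43
76 = 1·43 + 33
43 = 1·33 + 10
33 = 3·10 + 3
10 = 3·3 + 1
3 = 3·1 + 0  (stop)
So 119/76 = [1; 1, 1, 3, 3, 3].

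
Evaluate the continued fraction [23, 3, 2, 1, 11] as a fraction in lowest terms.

Using pₖ = aₖpₖ₋₁ + pₖ₋₂ and qₖ = aₖqₖ₋₁ + qₖ₋₂:
  k=0: a=23, p=23, q=1
  k=1: a=3, p=70, q=3
  k=2: a=2, p=163, q=7
  k=3: a=1, p=233, q=10
  k=4: a=11, p=2726, q=117

2726/117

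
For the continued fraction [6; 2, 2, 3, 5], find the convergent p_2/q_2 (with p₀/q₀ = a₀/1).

32/5

Using pₖ = aₖpₖ₋₁ + pₖ₋₂, qₖ = aₖqₖ₋₁ + qₖ₋₂ (with p₋₁=1, p₋₂=0, q₋₁=0, q₋₂=1):
  k=0: a=6, p=6, q=1
  k=1: a=2, p=13, q=2
  k=2: a=2, p=32, q=5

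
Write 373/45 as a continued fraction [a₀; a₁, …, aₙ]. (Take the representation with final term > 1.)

373 = 8×45 + 13
45 = 3×13 + 6
13 = 2×6 + 1
6 = 6×1 + 0  (stop)
So 373/45 = [8; 3, 2, 6].

[8; 3, 2, 6]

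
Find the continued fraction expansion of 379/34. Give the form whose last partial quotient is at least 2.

379 = 11×34 + 5
34 = 6×5 + 4
5 = 1×4 + 1
4 = 4×1 + 0  (stop)
So 379/34 = [11; 6, 1, 4].

[11; 6, 1, 4]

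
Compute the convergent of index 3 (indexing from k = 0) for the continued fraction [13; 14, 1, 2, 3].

Using pₖ = aₖpₖ₋₁ + pₖ₋₂, qₖ = aₖqₖ₋₁ + qₖ₋₂ (with p₋₁=1, p₋₂=0, q₋₁=0, q₋₂=1):
  k=0: a=13, p=13, q=1
  k=1: a=14, p=183, q=14
  k=2: a=1, p=196, q=15
  k=3: a=2, p=575, q=44

575/44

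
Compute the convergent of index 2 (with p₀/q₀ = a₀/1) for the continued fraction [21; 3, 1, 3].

Using pₖ = aₖpₖ₋₁ + pₖ₋₂, qₖ = aₖqₖ₋₁ + qₖ₋₂ (with p₋₁=1, p₋₂=0, q₋₁=0, q₋₂=1):
  k=0: a=21, p=21, q=1
  k=1: a=3, p=64, q=3
  k=2: a=1, p=85, q=4

85/4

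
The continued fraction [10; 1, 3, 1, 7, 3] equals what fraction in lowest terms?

Fold from the inside: start with 3/1.
  7 + 1/3 = 22/3
  1 + 3/22 = 25/22
  3 + 22/25 = 97/25
  1 + 25/97 = 122/97
  10 + 97/122 = 1317/122

1317/122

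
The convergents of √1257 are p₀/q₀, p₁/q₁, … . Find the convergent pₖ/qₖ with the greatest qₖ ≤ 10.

319/9

√1257 = [35; 2, 4, 1, 22, 1, 4, 2, 70, …] (period length 8).
Convergents:
  p_0/q_0 = 35/1
  p_1/q_1 = 71/2
  p_2/q_2 = 319/9
  p_3/q_3 = 390/11
q_2 = 9 ≤ 10 < 11 = q_3, so the answer is 319/9.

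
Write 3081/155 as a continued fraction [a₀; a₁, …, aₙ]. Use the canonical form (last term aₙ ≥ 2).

[19; 1, 7, 6, 3]

3081 = 19*155 + 136
155 = 1*136 + 19
136 = 7*19 + 3
19 = 6*3 + 1
3 = 3*1 + 0  (stop)
So 3081/155 = [19; 1, 7, 6, 3].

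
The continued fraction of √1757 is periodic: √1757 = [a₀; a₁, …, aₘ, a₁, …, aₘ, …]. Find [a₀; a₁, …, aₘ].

[41; 1, 10, 1, 82]

a₀ = ⌊√1757⌋ = 41.
With m₀=0, d₀=1 and mₖ₊₁ = dₖaₖ − mₖ, dₖ₊₁ = (n − mₖ₊₁²)/dₖ, aₖ₊₁ = ⌊(a₀+mₖ₊₁)/dₖ₊₁⌋:
  k=1: m=41, d=76, a=1
  k=2: m=35, d=7, a=10
  k=3: m=35, d=76, a=1
  k=4: m=41, d=1, a=82
d=1 and a=2a₀=82 at k=4, so the next step gives (m, d) = (41, 76) again — its k=1 value — and the period has length 4.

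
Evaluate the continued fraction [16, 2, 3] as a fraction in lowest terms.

Fold from the inside: start with 3/1.
  2 + 1/3 = 7/3
  16 + 3/7 = 115/7

115/7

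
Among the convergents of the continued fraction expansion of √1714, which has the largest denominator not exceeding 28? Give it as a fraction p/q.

√1714 = [41; 2, 2, 82, …] (period length 3).
Convergents:
  p_0/q_0 = 41/1
  p_1/q_1 = 83/2
  p_2/q_2 = 207/5
  p_3/q_3 = 17057/412
q_2 = 5 ≤ 28 < 412 = q_3, so the answer is 207/5.

207/5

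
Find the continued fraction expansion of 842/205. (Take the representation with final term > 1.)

842 = 4·205 + 22
205 = 9·22 + 7
22 = 3·7 + 1
7 = 7·1 + 0  (stop)
So 842/205 = [4; 9, 3, 7].

[4; 9, 3, 7]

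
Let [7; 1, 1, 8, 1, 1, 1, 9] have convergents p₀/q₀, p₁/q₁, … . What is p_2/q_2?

15/2

Using pₖ = aₖpₖ₋₁ + pₖ₋₂, qₖ = aₖqₖ₋₁ + qₖ₋₂ (with p₋₁=1, p₋₂=0, q₋₁=0, q₋₂=1):
  k=0: a=7, p=7, q=1
  k=1: a=1, p=8, q=1
  k=2: a=1, p=15, q=2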